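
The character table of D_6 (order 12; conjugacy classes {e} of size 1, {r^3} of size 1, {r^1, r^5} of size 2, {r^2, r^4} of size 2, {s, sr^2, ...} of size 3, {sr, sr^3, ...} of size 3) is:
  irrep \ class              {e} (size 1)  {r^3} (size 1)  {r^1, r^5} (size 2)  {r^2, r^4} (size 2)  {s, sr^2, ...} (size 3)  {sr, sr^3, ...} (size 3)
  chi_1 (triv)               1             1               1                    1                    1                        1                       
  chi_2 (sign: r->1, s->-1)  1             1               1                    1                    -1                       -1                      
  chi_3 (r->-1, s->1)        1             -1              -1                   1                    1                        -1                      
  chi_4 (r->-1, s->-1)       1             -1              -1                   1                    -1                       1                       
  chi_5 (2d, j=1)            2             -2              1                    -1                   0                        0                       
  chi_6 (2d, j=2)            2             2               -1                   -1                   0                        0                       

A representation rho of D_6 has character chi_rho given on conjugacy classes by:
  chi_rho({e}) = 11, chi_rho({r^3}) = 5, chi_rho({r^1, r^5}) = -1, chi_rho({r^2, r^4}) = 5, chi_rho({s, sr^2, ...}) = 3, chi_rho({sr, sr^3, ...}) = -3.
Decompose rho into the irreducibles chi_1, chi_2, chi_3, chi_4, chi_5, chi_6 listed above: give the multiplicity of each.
Multiplicities: chi_1: 2, chi_2: 2, chi_3: 3, chi_4: 0, chi_5: 0, chi_6: 2.

Use <chi_rho, chi> = (1/|G|) sum_C |C| * chi_rho(C) * conj(chi(C)) with |G| = 12 for each irreducible chi in the table:
  <chi_rho, chi_1> = (1/12)[1*(11)*conj(1) + 1*(5)*conj(1) + 2*(-1)*conj(1) + 2*(5)*conj(1) + 3*(3)*conj(1) + 3*(-3)*conj(1)]
      = (1/12)[(11) + (5) + (-2) + (10) + (9) + (-9)] = 24/12 = 2
  <chi_rho, chi_2> = (1/12)[1*(11)*conj(1) + 1*(5)*conj(1) + 2*(-1)*conj(1) + 2*(5)*conj(1) + 3*(3)*conj(-1) + 3*(-3)*conj(-1)]
      = (1/12)[(11) + (5) + (-2) + (10) + (-9) + (9)] = 24/12 = 2
  <chi_rho, chi_3> = (1/12)[1*(11)*conj(1) + 1*(5)*conj(-1) + 2*(-1)*conj(-1) + 2*(5)*conj(1) + 3*(3)*conj(1) + 3*(-3)*conj(-1)]
      = (1/12)[(11) + (-5) + (2) + (10) + (9) + (9)] = 36/12 = 3
  <chi_rho, chi_4> = (1/12)[1*(11)*conj(1) + 1*(5)*conj(-1) + 2*(-1)*conj(-1) + 2*(5)*conj(1) + 3*(3)*conj(-1) + 3*(-3)*conj(1)]
      = (1/12)[(11) + (-5) + (2) + (10) + (-9) + (-9)] = 0/12 = 0
  <chi_rho, chi_5> = (1/12)[1*(11)*conj(2) + 1*(5)*conj(-2) + 2*(-1)*conj(1) + 2*(5)*conj(-1) + 3*(3)*conj(0) + 3*(-3)*conj(0)]
      = (1/12)[(22) + (-10) + (-2) + (-10) + (0) + (0)] = 0/12 = 0
  <chi_rho, chi_6> = (1/12)[1*(11)*conj(2) + 1*(5)*conj(2) + 2*(-1)*conj(-1) + 2*(5)*conj(-1) + 3*(3)*conj(0) + 3*(-3)*conj(0)]
      = (1/12)[(22) + (10) + (2) + (-10) + (0) + (0)] = 24/12 = 2
Dimension check: dim(rho) = sum (mult * dim) = 2*1 + 2*1 + 3*1 + 0*1 + 0*2 + 2*2 = 11 = chi_rho(e) = 11.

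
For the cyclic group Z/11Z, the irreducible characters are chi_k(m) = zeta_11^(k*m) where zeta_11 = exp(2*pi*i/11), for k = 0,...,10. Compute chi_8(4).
chi_8(4) = zeta_11^32 = exp(-2*I*pi/11)

Why: chi_8(4) = zeta_11^(8*4) = zeta_11^32. Since zeta_11^11 = 1, this equals zeta_11^10 = exp(2*pi*i*10/11) = exp(-2*I*pi/11).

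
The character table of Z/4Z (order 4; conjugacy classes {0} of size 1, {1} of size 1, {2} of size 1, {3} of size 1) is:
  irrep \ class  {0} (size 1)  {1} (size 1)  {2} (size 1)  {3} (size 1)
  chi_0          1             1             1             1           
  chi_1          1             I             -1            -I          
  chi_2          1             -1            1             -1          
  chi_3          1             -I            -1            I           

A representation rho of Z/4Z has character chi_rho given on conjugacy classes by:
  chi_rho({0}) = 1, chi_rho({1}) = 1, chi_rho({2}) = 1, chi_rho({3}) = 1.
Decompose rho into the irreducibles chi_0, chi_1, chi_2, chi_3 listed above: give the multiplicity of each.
Multiplicities: chi_0: 1, chi_1: 0, chi_2: 0, chi_3: 0.

Argument: Use <chi_rho, chi> = (1/|G|) sum_C |C| * chi_rho(C) * conj(chi(C)) with |G| = 4 for each irreducible chi in the table:
  <chi_rho, chi_0> = (1/4)[1*(1)*conj(1) + 1*(1)*conj(1) + 1*(1)*conj(1) + 1*(1)*conj(1)]
      = (1/4)[(1) + (1) + (1) + (1)] = 4/4 = 1
  <chi_rho, chi_1> = (1/4)[1*(1)*conj(1) + 1*(1)*conj(I) + 1*(1)*conj(-1) + 1*(1)*conj(-I)]
      = (1/4)[(1) + (-I) + (-1) + (I)] = 0/4 = 0
  <chi_rho, chi_2> = (1/4)[1*(1)*conj(1) + 1*(1)*conj(-1) + 1*(1)*conj(1) + 1*(1)*conj(-1)]
      = (1/4)[(1) + (-1) + (1) + (-1)] = 0/4 = 0
  <chi_rho, chi_3> = (1/4)[1*(1)*conj(1) + 1*(1)*conj(-I) + 1*(1)*conj(-1) + 1*(1)*conj(I)]
      = (1/4)[(1) + (I) + (-1) + (-I)] = 0/4 = 0
(Exp terms are combined using exp(i*s)*conj(exp(i*t)) = exp(i*(s-t)), and sums of them are collapsed using the identity that for every m > 1 the m distinct m-th roots of unity sum to 0, e.g. 1 + exp(2*I*pi/3) + exp(-2*I*pi/3) = 0.)
Dimension check: dim(rho) = sum (mult * dim) = 1*1 + 0*1 + 0*1 + 0*1 = 1 = chi_rho(e) = 1.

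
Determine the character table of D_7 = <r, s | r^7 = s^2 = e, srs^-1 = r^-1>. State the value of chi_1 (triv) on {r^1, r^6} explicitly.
Conjugacy classes: {e} of size 1, {r^1, r^6} of size 2, {r^2, r^5} of size 2, {r^3, r^4} of size 2, {s, sr, ..., sr^6} of size 7.
Character table:
  irrep \ class              {e} (size 1)  {r^1, r^6} (size 2)  {r^2, r^5} (size 2)  {r^3, r^4} (size 2)  {s, sr, ..., sr^6} (size 7)
  chi_1 (triv)               1             1                    1                    1                    1                          
  chi_2 (sign: r->1, s->-1)  1             1                    1                    1                    -1                         
  chi_3 (2d, j=1)            2             2*cos(2*pi/7)        -2*cos(3*pi/7)       -2*cos(pi/7)         0                          
  chi_4 (2d, j=2)            2             -2*cos(3*pi/7)       -2*cos(pi/7)         2*cos(2*pi/7)        0                          
  chi_5 (2d, j=3)            2             -2*cos(pi/7)         2*cos(2*pi/7)        -2*cos(3*pi/7)       0                          

Spot check: chi_1 (triv) on {r^1, r^6} = 1.

Why: D_7 has order 2*7 = 14 with 5 conjugacy classes, hence 5 irreducibles. Sum of squared dims 1 + 1 + 4 + 4 + 4 = 14 = |G|. Linear characters come from the abelianisation; the 2-dimensional irreps have character r^k -> 2*cos(2*pi*j*k/7), reflections -> 0.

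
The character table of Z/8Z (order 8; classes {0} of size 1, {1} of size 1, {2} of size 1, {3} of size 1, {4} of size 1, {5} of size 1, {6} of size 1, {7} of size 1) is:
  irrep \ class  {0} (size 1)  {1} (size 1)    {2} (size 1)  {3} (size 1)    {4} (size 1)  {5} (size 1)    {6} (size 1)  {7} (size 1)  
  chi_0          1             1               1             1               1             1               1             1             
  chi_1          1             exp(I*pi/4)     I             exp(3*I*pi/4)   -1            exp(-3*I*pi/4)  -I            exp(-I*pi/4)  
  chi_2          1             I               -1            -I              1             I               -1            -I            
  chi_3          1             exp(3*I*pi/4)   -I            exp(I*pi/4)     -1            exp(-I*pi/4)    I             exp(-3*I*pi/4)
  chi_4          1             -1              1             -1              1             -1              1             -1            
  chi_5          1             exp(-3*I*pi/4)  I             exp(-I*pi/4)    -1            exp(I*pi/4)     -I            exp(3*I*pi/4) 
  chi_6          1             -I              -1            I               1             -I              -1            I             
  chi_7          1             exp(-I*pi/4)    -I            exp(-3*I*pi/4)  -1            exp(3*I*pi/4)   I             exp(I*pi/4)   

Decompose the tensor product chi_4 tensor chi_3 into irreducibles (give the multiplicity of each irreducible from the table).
chi_4 tensor chi_3 = chi_7 (all other irreducibles have multiplicity 0).

Argument: The character of a tensor product is the pointwise product (chi_4 * chi_3)(C) = chi_4(C) * chi_3(C):
  {0}: (1)*(1), {1}: (-1)*(exp(3*I*pi/4)), {2}: (1)*(-I), {3}: (-1)*(exp(I*pi/4)), {4}: (1)*(-1), {5}: (-1)*(exp(-I*pi/4)), {6}: (1)*(I), {7}: (-1)*(exp(-3*I*pi/4))
so (chi_4 * chi_3) takes values
  {0} -> 1, {1} -> -exp(3*I*pi/4), {2} -> -I, {3} -> -exp(I*pi/4), {4} -> -1, {5} -> -exp(-I*pi/4), {6} -> I, {7} -> -exp(-3*I*pi/4).
Now take the inner product of this character with each irreducible chi from the table, <chi_4*chi_3, chi> = (1/8) sum_C |C| (chi_4*chi_3)(C) conj(chi(C)):
  <chi_4*chi_3, chi_0> = (1/8)[1*(1)*conj(1) + 1*(-exp(3*I*pi/4))*conj(1) + 1*(-I)*conj(1) + 1*(-exp(I*pi/4))*conj(1) + 1*(-1)*conj(1) + 1*(-exp(-I*pi/4))*conj(1) + 1*(I)*conj(1) + 1*(-exp(-3*I*pi/4))*conj(1)]
      = (1/8)[(1) + (-exp(3*I*pi/4)) + (-I) + (-exp(I*pi/4)) + (-1) + (-exp(-I*pi/4)) + (I) + (-exp(-3*I*pi/4))] = 0/8 = 0
  <chi_4*chi_3, chi_1> = (1/8)[1*(1)*conj(1) + 1*(-exp(3*I*pi/4))*conj(exp(I*pi/4)) + 1*(-I)*conj(I) + 1*(-exp(I*pi/4))*conj(exp(3*I*pi/4)) + 1*(-1)*conj(-1) + 1*(-exp(-I*pi/4))*conj(exp(-3*I*pi/4)) + 1*(I)*conj(-I) + 1*(-exp(-3*I*pi/4))*conj(exp(-I*pi/4))]
      = (1/8)[(1) + (-I) + (-1) + (I) + (1) + (-I) + (-1) + (I)] = 0/8 = 0
  <chi_4*chi_3, chi_2> = (1/8)[1*(1)*conj(1) + 1*(-exp(3*I*pi/4))*conj(I) + 1*(-I)*conj(-1) + 1*(-exp(I*pi/4))*conj(-I) + 1*(-1)*conj(1) + 1*(-exp(-I*pi/4))*conj(I) + 1*(I)*conj(-1) + 1*(-exp(-3*I*pi/4))*conj(-I)]
      = (1/8)[(1) + (exp(-3*I*pi/4)) + (I) + (-exp(3*I*pi/4)) + (-1) + (exp(I*pi/4)) + (-I) + (-exp(-I*pi/4))] = 0/8 = 0
  <chi_4*chi_3, chi_3> = (1/8)[1*(1)*conj(1) + 1*(-exp(3*I*pi/4))*conj(exp(3*I*pi/4)) + 1*(-I)*conj(-I) + 1*(-exp(I*pi/4))*conj(exp(I*pi/4)) + 1*(-1)*conj(-1) + 1*(-exp(-I*pi/4))*conj(exp(-I*pi/4)) + 1*(I)*conj(I) + 1*(-exp(-3*I*pi/4))*conj(exp(-3*I*pi/4))]
      = (1/8)[(1) + (-1) + (1) + (-1) + (1) + (-1) + (1) + (-1)] = 0/8 = 0
  <chi_4*chi_3, chi_4> = (1/8)[1*(1)*conj(1) + 1*(-exp(3*I*pi/4))*conj(-1) + 1*(-I)*conj(1) + 1*(-exp(I*pi/4))*conj(-1) + 1*(-1)*conj(1) + 1*(-exp(-I*pi/4))*conj(-1) + 1*(I)*conj(1) + 1*(-exp(-3*I*pi/4))*conj(-1)]
      = (1/8)[(1) + (exp(3*I*pi/4)) + (-I) + (exp(I*pi/4)) + (-1) + (exp(-I*pi/4)) + (I) + (exp(-3*I*pi/4))] = 0/8 = 0
  <chi_4*chi_3, chi_5> = (1/8)[1*(1)*conj(1) + 1*(-exp(3*I*pi/4))*conj(exp(-3*I*pi/4)) + 1*(-I)*conj(I) + 1*(-exp(I*pi/4))*conj(exp(-I*pi/4)) + 1*(-1)*conj(-1) + 1*(-exp(-I*pi/4))*conj(exp(I*pi/4)) + 1*(I)*conj(-I) + 1*(-exp(-3*I*pi/4))*conj(exp(3*I*pi/4))]
      = (1/8)[(1) + (I) + (-1) + (-I) + (1) + (I) + (-1) + (-I)] = 0/8 = 0
  <chi_4*chi_3, chi_6> = (1/8)[1*(1)*conj(1) + 1*(-exp(3*I*pi/4))*conj(-I) + 1*(-I)*conj(-1) + 1*(-exp(I*pi/4))*conj(I) + 1*(-1)*conj(1) + 1*(-exp(-I*pi/4))*conj(-I) + 1*(I)*conj(-1) + 1*(-exp(-3*I*pi/4))*conj(I)]
      = (1/8)[(1) + (-exp(-3*I*pi/4)) + (I) + (exp(3*I*pi/4)) + (-1) + (-exp(I*pi/4)) + (-I) + (exp(-I*pi/4))] = 0/8 = 0
  <chi_4*chi_3, chi_7> = (1/8)[1*(1)*conj(1) + 1*(-exp(3*I*pi/4))*conj(exp(-I*pi/4)) + 1*(-I)*conj(-I) + 1*(-exp(I*pi/4))*conj(exp(-3*I*pi/4)) + 1*(-1)*conj(-1) + 1*(-exp(-I*pi/4))*conj(exp(3*I*pi/4)) + 1*(I)*conj(I) + 1*(-exp(-3*I*pi/4))*conj(exp(I*pi/4))]
      = (1/8)[(1) + (1) + (1) + (1) + (1) + (1) + (1) + (1)] = 8/8 = 1
(Exp terms are combined using exp(i*s)*conj(exp(i*t)) = exp(i*(s-t)), and sums of them are collapsed using the identity that for every m > 1 the m distinct m-th roots of unity sum to 0, e.g. 1 + exp(2*I*pi/3) + exp(-2*I*pi/3) = 0.)
Hence the multiplicities are chi_7: 1. Dimension check: dim(chi_4)*dim(chi_3) = 1*1 = 1 and sum (mult * dim) = 1*1 = 1.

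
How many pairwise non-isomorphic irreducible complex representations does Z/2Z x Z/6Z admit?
12

Argument: The number of irreducible complex representations of a finite group equals its number of conjugacy classes. Z/2Z x Z/6Z is abelian of order 12, so every element is its own conjugacy class: 12 classes, so Z/2Z x Z/6Z (order 12) has exactly 12 irreducible complex representations.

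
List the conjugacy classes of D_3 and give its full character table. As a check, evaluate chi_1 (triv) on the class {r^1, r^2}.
Conjugacy classes: {e} of size 1, {r^1, r^2} of size 2, {s, sr, ..., sr^2} of size 3.
Character table:
  irrep \ class              {e} (size 1)  {r^1, r^2} (size 2)  {s, sr, ..., sr^2} (size 3)
  chi_1 (triv)               1             1                    1                          
  chi_2 (sign: r->1, s->-1)  1             1                    -1                         
  chi_3 (2d, j=1)            2             -1                   0                          

Spot check: chi_1 (triv) on {r^1, r^2} = 1.

Solution. D_3 has order 2*3 = 6 with 3 conjugacy classes, hence 3 irreducibles. Sum of squared dims 1 + 1 + 4 = 6 = |G|. Linear characters come from the abelianisation; the 2-dimensional irreps have character r^k -> 2*cos(2*pi*j*k/3), reflections -> 0.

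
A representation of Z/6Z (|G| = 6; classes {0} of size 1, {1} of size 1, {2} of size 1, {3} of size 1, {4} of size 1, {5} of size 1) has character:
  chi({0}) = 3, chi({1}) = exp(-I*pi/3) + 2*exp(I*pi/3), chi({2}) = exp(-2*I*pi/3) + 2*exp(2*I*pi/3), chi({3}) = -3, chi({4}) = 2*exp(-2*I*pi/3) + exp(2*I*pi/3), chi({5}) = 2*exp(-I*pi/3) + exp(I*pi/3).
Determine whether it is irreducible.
Not irreducible (reducible): <chi, chi> = 5 > 1.

Why: <chi, chi> = (1/|G|) sum_C |C| * |chi(C)|^2 = (1/6)[1*|3|^2 + 1*|exp(-I*pi/3) + 2*exp(I*pi/3)|^2 + 1*|exp(-2*I*pi/3) + 2*exp(2*I*pi/3)|^2 + 1*|-3|^2 + 1*|2*exp(-2*I*pi/3) + exp(2*I*pi/3)|^2 + 1*|2*exp(-I*pi/3) + exp(I*pi/3)|^2]
  = (1/6)[(9) + (3) + (3) + (9) + (3) + (3)] = 30/6 = 5.
(Exp terms are combined using exp(i*s)*conj(exp(i*t)) = exp(i*(s-t)), and sums of them are collapsed using the identity that for every m > 1 the m distinct m-th roots of unity sum to 0, e.g. 1 + exp(2*I*pi/3) + exp(-2*I*pi/3) = 0.)
A character is irreducible iff <chi, chi> = 1, so this representation is reducible.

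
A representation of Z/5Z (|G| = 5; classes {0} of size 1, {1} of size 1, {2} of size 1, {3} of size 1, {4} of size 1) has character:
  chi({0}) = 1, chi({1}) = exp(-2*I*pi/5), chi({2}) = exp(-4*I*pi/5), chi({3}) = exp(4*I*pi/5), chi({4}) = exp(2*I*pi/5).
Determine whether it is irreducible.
Irreducible: <chi, chi> = 1.

Working: <chi, chi> = (1/|G|) sum_C |C| * |chi(C)|^2 = (1/5)[1*|1|^2 + 1*|exp(-2*I*pi/5)|^2 + 1*|exp(-4*I*pi/5)|^2 + 1*|exp(4*I*pi/5)|^2 + 1*|exp(2*I*pi/5)|^2]
  = (1/5)[(1) + (1) + (1) + (1) + (1)] = 5/5 = 1.
(Exp terms are combined using exp(i*s)*conj(exp(i*t)) = exp(i*(s-t)), and sums of them are collapsed using the identity that for every m > 1 the m distinct m-th roots of unity sum to 0, e.g. 1 + exp(2*I*pi/3) + exp(-2*I*pi/3) = 0.)
A character is irreducible iff <chi, chi> = 1, so this representation is irreducible.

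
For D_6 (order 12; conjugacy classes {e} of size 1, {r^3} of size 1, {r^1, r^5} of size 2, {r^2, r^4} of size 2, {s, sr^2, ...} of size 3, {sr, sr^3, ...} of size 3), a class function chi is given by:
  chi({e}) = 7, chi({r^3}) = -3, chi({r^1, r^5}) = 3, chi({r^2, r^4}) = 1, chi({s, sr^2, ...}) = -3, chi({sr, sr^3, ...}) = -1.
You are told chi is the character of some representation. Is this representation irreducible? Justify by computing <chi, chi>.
Not irreducible (reducible): <chi, chi> = 9 > 1.

Justification: <chi, chi> = (1/|G|) sum_C |C| * |chi(C)|^2 = (1/12)[1*|7|^2 + 1*|-3|^2 + 2*|3|^2 + 2*|1|^2 + 3*|-3|^2 + 3*|-1|^2]
  = (1/12)[(49) + (9) + (18) + (2) + (27) + (3)] = 108/12 = 9.
A character is irreducible iff <chi, chi> = 1, so this representation is reducible.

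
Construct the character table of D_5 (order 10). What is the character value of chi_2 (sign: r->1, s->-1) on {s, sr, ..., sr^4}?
Conjugacy classes: {e} of size 1, {r^1, r^4} of size 2, {r^2, r^3} of size 2, {s, sr, ..., sr^4} of size 5.
Character table:
  irrep \ class              {e} (size 1)  {r^1, r^4} (size 2)  {r^2, r^3} (size 2)  {s, sr, ..., sr^4} (size 5)
  chi_1 (triv)               1             1                    1                    1                          
  chi_2 (sign: r->1, s->-1)  1             1                    1                    -1                         
  chi_3 (2d, j=1)            2             -1/2 + sqrt(5)/2     -sqrt(5)/2 - 1/2     0                          
  chi_4 (2d, j=2)            2             -sqrt(5)/2 - 1/2     -1/2 + sqrt(5)/2     0                          

Spot check: chi_2 (sign: r->1, s->-1) on {s, sr, ..., sr^4} = -1.

Solution. D_5 has order 2*5 = 10 with 4 conjugacy classes, hence 4 irreducibles. Sum of squared dims 1 + 1 + 4 + 4 = 10 = |G|. Linear characters come from the abelianisation; the 2-dimensional irreps have character r^k -> 2*cos(2*pi*j*k/5), reflections -> 0.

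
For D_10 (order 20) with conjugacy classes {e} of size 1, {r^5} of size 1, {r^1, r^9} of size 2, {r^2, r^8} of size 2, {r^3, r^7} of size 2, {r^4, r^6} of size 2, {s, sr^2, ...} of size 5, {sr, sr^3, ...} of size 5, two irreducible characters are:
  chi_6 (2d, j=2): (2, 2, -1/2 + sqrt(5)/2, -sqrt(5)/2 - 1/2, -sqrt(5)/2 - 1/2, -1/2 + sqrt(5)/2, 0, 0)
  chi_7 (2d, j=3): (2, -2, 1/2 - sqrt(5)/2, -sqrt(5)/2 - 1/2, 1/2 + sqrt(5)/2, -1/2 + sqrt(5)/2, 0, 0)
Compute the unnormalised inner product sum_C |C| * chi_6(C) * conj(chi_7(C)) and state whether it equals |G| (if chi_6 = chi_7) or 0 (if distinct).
Sum = 0; so <chi_6, chi_7> = 0 (distinct irreducibles are orthogonal).

Explanation: Compute term by term over conjugacy classes (|C| * chi_6(C) * conj(chi_7(C))):
  1*(2)*conj(2) + 1*(2)*conj(-2) + 2*(-1/2 + sqrt(5)/2)*conj(1/2 - sqrt(5)/2) + 2*(-sqrt(5)/2 - 1/2)*conj(-sqrt(5)/2 - 1/2) + 2*(-sqrt(5)/2 - 1/2)*conj(1/2 + sqrt(5)/2) + 2*(-1/2 + sqrt(5)/2)*conj(-1/2 + sqrt(5)/2) + 5*(0)*conj(0) + 5*(0)*conj(0)
  = (4) + (-4) + (-3 + sqrt(5)) + (sqrt(5) + 3) + (-3 - sqrt(5)) + (3 - sqrt(5)) + (0) + (0)
  = 0.
Dividing by |G| = 20 gives 0/20 = 0, matching the row-orthogonality relation <chi_6, chi_7> = [chi_6 = chi_7].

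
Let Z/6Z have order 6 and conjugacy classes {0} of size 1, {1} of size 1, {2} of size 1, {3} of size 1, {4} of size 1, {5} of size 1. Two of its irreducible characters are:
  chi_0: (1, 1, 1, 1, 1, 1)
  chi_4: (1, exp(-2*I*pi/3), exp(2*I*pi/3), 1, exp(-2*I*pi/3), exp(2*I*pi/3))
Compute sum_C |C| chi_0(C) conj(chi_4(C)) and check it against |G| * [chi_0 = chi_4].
Sum = 0; so <chi_0, chi_4> = 0 (distinct irreducibles are orthogonal).

Justification: Compute term by term over conjugacy classes (|C| * chi_0(C) * conj(chi_4(C))):
  1*(1)*conj(1) + 1*(1)*conj(exp(-2*I*pi/3)) + 1*(1)*conj(exp(2*I*pi/3)) + 1*(1)*conj(1) + 1*(1)*conj(exp(-2*I*pi/3)) + 1*(1)*conj(exp(2*I*pi/3))
  = (1) + (exp(2*I*pi/3)) + (exp(-2*I*pi/3)) + (1) + (exp(2*I*pi/3)) + (exp(-2*I*pi/3))
  = 0.
(Exp terms are combined using exp(i*s)*conj(exp(i*t)) = exp(i*(s-t)), and sums of them are collapsed using the identity that for every m > 1 the m distinct m-th roots of unity sum to 0, e.g. 1 + exp(2*I*pi/3) + exp(-2*I*pi/3) = 0.)
Dividing by |G| = 6 gives 0/6 = 0, matching the row-orthogonality relation <chi_0, chi_4> = [chi_0 = chi_4].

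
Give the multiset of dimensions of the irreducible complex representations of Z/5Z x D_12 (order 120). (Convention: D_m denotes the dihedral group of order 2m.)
Dimensions: 1, 1, 1, 1, 1, 1, 1, 1, 1, 1, 1, 1, 1, 1, 1, 1, 1, 1, 1, 1, 2, 2, 2, 2, 2, 2, 2, 2, 2, 2, 2, 2, 2, 2, 2, 2, 2, 2, 2, 2, 2, 2, 2, 2, 2

Derivation: There are 45 irreducibles (= number of conjugacy classes). Their dimensions d_i satisfy sum d_i^2 = |G| = 120: 1 + 1 + 1 + 1 + 1 + 1 + 1 + 1 + 1 + 1 + 1 + 1 + 1 + 1 + 1 + 1 + 1 + 1 + 1 + 1 + 4 + 4 + 4 + 4 + 4 + 4 + 4 + 4 + 4 + 4 + 4 + 4 + 4 + 4 + 4 + 4 + 4 + 4 + 4 + 4 + 4 + 4 + 4 + 4 + 4 = 120. (For the product with Z/5Z: each of the 5 1-dim characters of Z/5Z tensors with each irrep of D_12, giving 5 copies of each D_12-dimension.)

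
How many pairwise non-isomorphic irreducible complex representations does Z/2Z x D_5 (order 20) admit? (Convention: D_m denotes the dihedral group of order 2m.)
8

Solution. The number of irreducible complex representations of a finite group equals its number of conjugacy classes. For a direct product, #classes(G x H) = #classes(G) * #classes(H). Z/2Z has 2 classes (abelian), D_5 has 4 classes, so 2 * 4 = 8, so Z/2Z x D_5 (order 20) has exactly 8 irreducible complex representations.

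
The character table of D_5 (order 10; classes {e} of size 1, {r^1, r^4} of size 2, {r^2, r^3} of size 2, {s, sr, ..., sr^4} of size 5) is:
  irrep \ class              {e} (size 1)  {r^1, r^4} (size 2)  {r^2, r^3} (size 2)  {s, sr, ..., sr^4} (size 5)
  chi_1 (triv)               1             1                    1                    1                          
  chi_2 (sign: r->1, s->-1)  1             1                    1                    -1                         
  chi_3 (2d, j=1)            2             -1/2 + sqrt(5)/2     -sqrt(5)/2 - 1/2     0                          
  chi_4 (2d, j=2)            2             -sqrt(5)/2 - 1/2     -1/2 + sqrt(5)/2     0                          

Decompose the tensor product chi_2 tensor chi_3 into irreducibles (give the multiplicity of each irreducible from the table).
chi_2 tensor chi_3 = chi_3 (all other irreducibles have multiplicity 0).

Derivation: The character of a tensor product is the pointwise product (chi_2 * chi_3)(C) = chi_2(C) * chi_3(C):
  {e}: (1)*(2), {r^1, r^4}: (1)*(-1/2 + sqrt(5)/2), {r^2, r^3}: (1)*(-sqrt(5)/2 - 1/2), {s, sr, ..., sr^4}: (-1)*(0)
so (chi_2 * chi_3) takes values
  {e} -> 2, {r^1, r^4} -> -1/2 + sqrt(5)/2, {r^2, r^3} -> -sqrt(5)/2 - 1/2, {s, sr, ..., sr^4} -> 0.
Now take the inner product of this character with each irreducible chi from the table, <chi_2*chi_3, chi> = (1/10) sum_C |C| (chi_2*chi_3)(C) conj(chi(C)):
  <chi_2*chi_3, chi_1> = (1/10)[1*(2)*conj(1) + 2*(-1/2 + sqrt(5)/2)*conj(1) + 2*(-sqrt(5)/2 - 1/2)*conj(1) + 5*(0)*conj(1)]
      = (1/10)[(2) + (-1 + sqrt(5)) + (-sqrt(5) - 1) + (0)] = 0/10 = 0
  <chi_2*chi_3, chi_2> = (1/10)[1*(2)*conj(1) + 2*(-1/2 + sqrt(5)/2)*conj(1) + 2*(-sqrt(5)/2 - 1/2)*conj(1) + 5*(0)*conj(-1)]
      = (1/10)[(2) + (-1 + sqrt(5)) + (-sqrt(5) - 1) + (0)] = 0/10 = 0
  <chi_2*chi_3, chi_3> = (1/10)[1*(2)*conj(2) + 2*(-1/2 + sqrt(5)/2)*conj(-1/2 + sqrt(5)/2) + 2*(-sqrt(5)/2 - 1/2)*conj(-sqrt(5)/2 - 1/2) + 5*(0)*conj(0)]
      = (1/10)[(4) + (3 - sqrt(5)) + (sqrt(5) + 3) + (0)] = 10/10 = 1
  <chi_2*chi_3, chi_4> = (1/10)[1*(2)*conj(2) + 2*(-1/2 + sqrt(5)/2)*conj(-sqrt(5)/2 - 1/2) + 2*(-sqrt(5)/2 - 1/2)*conj(-1/2 + sqrt(5)/2) + 5*(0)*conj(0)]
      = (1/10)[(4) + (-2) + (-2) + (0)] = 0/10 = 0
Hence the multiplicities are chi_3: 1. Dimension check: dim(chi_2)*dim(chi_3) = 1*2 = 2 and sum (mult * dim) = 1*2 = 2.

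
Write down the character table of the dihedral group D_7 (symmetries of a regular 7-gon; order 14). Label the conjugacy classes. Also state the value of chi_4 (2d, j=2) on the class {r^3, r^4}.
Conjugacy classes: {e} of size 1, {r^1, r^6} of size 2, {r^2, r^5} of size 2, {r^3, r^4} of size 2, {s, sr, ..., sr^6} of size 7.
Character table:
  irrep \ class              {e} (size 1)  {r^1, r^6} (size 2)  {r^2, r^5} (size 2)  {r^3, r^4} (size 2)  {s, sr, ..., sr^6} (size 7)
  chi_1 (triv)               1             1                    1                    1                    1                          
  chi_2 (sign: r->1, s->-1)  1             1                    1                    1                    -1                         
  chi_3 (2d, j=1)            2             2*cos(2*pi/7)        -2*cos(3*pi/7)       -2*cos(pi/7)         0                          
  chi_4 (2d, j=2)            2             -2*cos(3*pi/7)       -2*cos(pi/7)         2*cos(2*pi/7)        0                          
  chi_5 (2d, j=3)            2             -2*cos(pi/7)         2*cos(2*pi/7)        -2*cos(3*pi/7)       0                          

Spot check: chi_4 (2d, j=2) on {r^3, r^4} = 2*cos(2*pi/7).

Details: D_7 has order 2*7 = 14 with 5 conjugacy classes, hence 5 irreducibles. Sum of squared dims 1 + 1 + 4 + 4 + 4 = 14 = |G|. Linear characters come from the abelianisation; the 2-dimensional irreps have character r^k -> 2*cos(2*pi*j*k/7), reflections -> 0.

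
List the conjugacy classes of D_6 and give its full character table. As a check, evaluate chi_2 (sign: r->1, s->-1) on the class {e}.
Conjugacy classes: {e} of size 1, {r^3} of size 1, {r^1, r^5} of size 2, {r^2, r^4} of size 2, {s, sr^2, ...} of size 3, {sr, sr^3, ...} of size 3.
Character table:
  irrep \ class              {e} (size 1)  {r^3} (size 1)  {r^1, r^5} (size 2)  {r^2, r^4} (size 2)  {s, sr^2, ...} (size 3)  {sr, sr^3, ...} (size 3)
  chi_1 (triv)               1             1               1                    1                    1                        1                       
  chi_2 (sign: r->1, s->-1)  1             1               1                    1                    -1                       -1                      
  chi_3 (r->-1, s->1)        1             -1              -1                   1                    1                        -1                      
  chi_4 (r->-1, s->-1)       1             -1              -1                   1                    -1                       1                       
  chi_5 (2d, j=1)            2             -2              1                    -1                   0                        0                       
  chi_6 (2d, j=2)            2             2               -1                   -1                   0                        0                       

Spot check: chi_2 (sign: r->1, s->-1) on {e} = 1.

Solution. D_6 has order 2*6 = 12 with 6 conjugacy classes, hence 6 irreducibles. Sum of squared dims 1 + 1 + 1 + 1 + 4 + 4 = 12 = |G|. Linear characters come from the abelianisation; the 2-dimensional irreps have character r^k -> 2*cos(2*pi*j*k/6), reflections -> 0.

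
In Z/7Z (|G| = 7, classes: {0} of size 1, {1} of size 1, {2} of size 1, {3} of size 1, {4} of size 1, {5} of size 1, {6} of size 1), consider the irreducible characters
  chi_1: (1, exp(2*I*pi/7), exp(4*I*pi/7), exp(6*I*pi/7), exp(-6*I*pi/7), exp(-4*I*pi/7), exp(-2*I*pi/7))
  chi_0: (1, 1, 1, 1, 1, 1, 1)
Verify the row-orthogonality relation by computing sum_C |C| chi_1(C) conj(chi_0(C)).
Sum = 0; so <chi_1, chi_0> = 0 (distinct irreducibles are orthogonal).

Explanation: Compute term by term over conjugacy classes (|C| * chi_1(C) * conj(chi_0(C))):
  1*(1)*conj(1) + 1*(exp(2*I*pi/7))*conj(1) + 1*(exp(4*I*pi/7))*conj(1) + 1*(exp(6*I*pi/7))*conj(1) + 1*(exp(-6*I*pi/7))*conj(1) + 1*(exp(-4*I*pi/7))*conj(1) + 1*(exp(-2*I*pi/7))*conj(1)
  = (1) + (exp(2*I*pi/7)) + (exp(4*I*pi/7)) + (exp(6*I*pi/7)) + (exp(-6*I*pi/7)) + (exp(-4*I*pi/7)) + (exp(-2*I*pi/7))
  = 0.
(Exp terms are combined using exp(i*s)*conj(exp(i*t)) = exp(i*(s-t)), and sums of them are collapsed using the identity that for every m > 1 the m distinct m-th roots of unity sum to 0, e.g. 1 + exp(2*I*pi/3) + exp(-2*I*pi/3) = 0.)
Dividing by |G| = 7 gives 0/7 = 0, matching the row-orthogonality relation <chi_1, chi_0> = [chi_1 = chi_0].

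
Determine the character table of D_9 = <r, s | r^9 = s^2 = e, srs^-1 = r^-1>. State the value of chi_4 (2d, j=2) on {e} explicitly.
Conjugacy classes: {e} of size 1, {r^1, r^8} of size 2, {r^2, r^7} of size 2, {r^3, r^6} of size 2, {r^4, r^5} of size 2, {s, sr, ..., sr^8} of size 9.
Character table:
  irrep \ class              {e} (size 1)  {r^1, r^8} (size 2)  {r^2, r^7} (size 2)  {r^3, r^6} (size 2)  {r^4, r^5} (size 2)  {s, sr, ..., sr^8} (size 9)
  chi_1 (triv)               1             1                    1                    1                    1                    1                          
  chi_2 (sign: r->1, s->-1)  1             1                    1                    1                    1                    -1                         
  chi_3 (2d, j=1)            2             2*cos(2*pi/9)        2*cos(4*pi/9)        -1                   -2*cos(pi/9)         0                          
  chi_4 (2d, j=2)            2             2*cos(4*pi/9)        -2*cos(pi/9)         -1                   2*cos(2*pi/9)        0                          
  chi_5 (2d, j=3)            2             -1                   -1                   2                    -1                   0                          
  chi_6 (2d, j=4)            2             -2*cos(pi/9)         2*cos(2*pi/9)        -1                   2*cos(4*pi/9)        0                          

Spot check: chi_4 (2d, j=2) on {e} = 2.

Reasoning: D_9 has order 2*9 = 18 with 6 conjugacy classes, hence 6 irreducibles. Sum of squared dims 1 + 1 + 4 + 4 + 4 + 4 = 18 = |G|. Linear characters come from the abelianisation; the 2-dimensional irreps have character r^k -> 2*cos(2*pi*j*k/9), reflections -> 0.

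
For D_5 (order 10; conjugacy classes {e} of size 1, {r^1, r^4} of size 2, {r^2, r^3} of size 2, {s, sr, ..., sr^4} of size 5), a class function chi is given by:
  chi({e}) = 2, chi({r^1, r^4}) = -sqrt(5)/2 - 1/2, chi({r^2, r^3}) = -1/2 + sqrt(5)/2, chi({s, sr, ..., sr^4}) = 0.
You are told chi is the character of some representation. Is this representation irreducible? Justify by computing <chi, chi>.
Irreducible: <chi, chi> = 1.

Derivation: <chi, chi> = (1/|G|) sum_C |C| * |chi(C)|^2 = (1/10)[1*|2|^2 + 2*|-sqrt(5)/2 - 1/2|^2 + 2*|-1/2 + sqrt(5)/2|^2 + 5*|0|^2]
  = (1/10)[(4) + (sqrt(5) + 3) + (3 - sqrt(5)) + (0)] = 10/10 = 1.
A character is irreducible iff <chi, chi> = 1, so this representation is irreducible.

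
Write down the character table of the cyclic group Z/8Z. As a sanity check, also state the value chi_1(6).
Character table of Z/8Z (irreps indexed chi_0,...,chi_7 with chi_k(m) = zeta_8^(k*m), zeta_8 = exp(2*pi*i/8)):
  irrep \ class  {0} (size 1)  {1} (size 1)    {2} (size 1)  {3} (size 1)    {4} (size 1)  {5} (size 1)    {6} (size 1)  {7} (size 1)  
  chi_0          1             1               1             1               1             1               1             1             
  chi_1          1             exp(I*pi/4)     I             exp(3*I*pi/4)   -1            exp(-3*I*pi/4)  -I            exp(-I*pi/4)  
  chi_2          1             I               -1            -I              1             I               -1            -I            
  chi_3          1             exp(3*I*pi/4)   -I            exp(I*pi/4)     -1            exp(-I*pi/4)    I             exp(-3*I*pi/4)
  chi_4          1             -1              1             -1              1             -1              1             -1            
  chi_5          1             exp(-3*I*pi/4)  I             exp(-I*pi/4)    -1            exp(I*pi/4)     -I            exp(3*I*pi/4) 
  chi_6          1             -I              -1            I               1             -I              -1            I             
  chi_7          1             exp(-I*pi/4)    -I            exp(-3*I*pi/4)  -1            exp(3*I*pi/4)   I             exp(I*pi/4)   

Spot check: chi_1(6) = zeta_8^(1*6) = zeta_8^6 = -I.

Reasoning: Z/8Z is abelian, so all 8 irreducible complex representations are 1-dimensional. They are given by chi_k(m) = zeta_8^(k*m) for k = 0,...,7. Row orthogonality: sum_m chi_k(m) conj(chi_l(m)) = 8 * [k = l].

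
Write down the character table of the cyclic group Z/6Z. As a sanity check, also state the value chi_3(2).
Character table of Z/6Z (irreps indexed chi_0,...,chi_5 with chi_k(m) = zeta_6^(k*m), zeta_6 = exp(2*pi*i/6)):
  irrep \ class  {0} (size 1)  {1} (size 1)    {2} (size 1)    {3} (size 1)  {4} (size 1)    {5} (size 1)  
  chi_0          1             1               1               1             1               1             
  chi_1          1             exp(I*pi/3)     exp(2*I*pi/3)   -1            exp(-2*I*pi/3)  exp(-I*pi/3)  
  chi_2          1             exp(2*I*pi/3)   exp(-2*I*pi/3)  1             exp(2*I*pi/3)   exp(-2*I*pi/3)
  chi_3          1             -1              1               -1            1               -1            
  chi_4          1             exp(-2*I*pi/3)  exp(2*I*pi/3)   1             exp(-2*I*pi/3)  exp(2*I*pi/3) 
  chi_5          1             exp(-I*pi/3)    exp(-2*I*pi/3)  -1            exp(2*I*pi/3)   exp(I*pi/3)   

Spot check: chi_3(2) = zeta_6^(3*2) = zeta_6^6 = 1.

Argument: Z/6Z is abelian, so all 6 irreducible complex representations are 1-dimensional. They are given by chi_k(m) = zeta_6^(k*m) for k = 0,...,5. Row orthogonality: sum_m chi_k(m) conj(chi_l(m)) = 6 * [k = l].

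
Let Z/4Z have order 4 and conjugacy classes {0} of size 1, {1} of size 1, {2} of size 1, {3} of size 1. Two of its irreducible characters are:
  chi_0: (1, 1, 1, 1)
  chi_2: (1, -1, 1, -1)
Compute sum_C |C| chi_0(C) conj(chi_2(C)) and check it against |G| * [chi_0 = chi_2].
Sum = 0; so <chi_0, chi_2> = 0 (distinct irreducibles are orthogonal).

Details: Compute term by term over conjugacy classes (|C| * chi_0(C) * conj(chi_2(C))):
  1*(1)*conj(1) + 1*(1)*conj(-1) + 1*(1)*conj(1) + 1*(1)*conj(-1)
  = (1) + (-1) + (1) + (-1)
  = 0.
(Exp terms are combined using exp(i*s)*conj(exp(i*t)) = exp(i*(s-t)), and sums of them are collapsed using the identity that for every m > 1 the m distinct m-th roots of unity sum to 0, e.g. 1 + exp(2*I*pi/3) + exp(-2*I*pi/3) = 0.)
Dividing by |G| = 4 gives 0/4 = 0, matching the row-orthogonality relation <chi_0, chi_2> = [chi_0 = chi_2].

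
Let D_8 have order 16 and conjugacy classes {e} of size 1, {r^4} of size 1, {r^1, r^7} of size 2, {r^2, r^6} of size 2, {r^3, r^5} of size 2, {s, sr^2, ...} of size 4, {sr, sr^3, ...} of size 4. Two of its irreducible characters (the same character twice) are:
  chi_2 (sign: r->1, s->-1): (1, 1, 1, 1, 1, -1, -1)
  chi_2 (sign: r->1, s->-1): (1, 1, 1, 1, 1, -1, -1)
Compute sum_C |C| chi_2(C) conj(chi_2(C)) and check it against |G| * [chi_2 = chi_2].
Sum = 16 = |G| = 16; so <chi_2, chi_2> = 1 (norm-1 confirms irreducibility).

Explanation: Compute term by term over conjugacy classes (|C| * chi_2(C) * conj(chi_2(C))):
  1*(1)*conj(1) + 1*(1)*conj(1) + 2*(1)*conj(1) + 2*(1)*conj(1) + 2*(1)*conj(1) + 4*(-1)*conj(-1) + 4*(-1)*conj(-1)
  = (1) + (1) + (2) + (2) + (2) + (4) + (4)
  = 16.
Dividing by |G| = 16 gives 16/16 = 1, matching the row-orthogonality relation <chi_2, chi_2> = [chi_2 = chi_2].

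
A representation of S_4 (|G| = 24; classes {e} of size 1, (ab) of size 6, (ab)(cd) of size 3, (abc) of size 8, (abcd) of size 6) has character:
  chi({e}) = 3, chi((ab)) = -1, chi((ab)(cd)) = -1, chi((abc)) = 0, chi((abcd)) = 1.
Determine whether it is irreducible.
Irreducible: <chi, chi> = 1.

Proof sketch: <chi, chi> = (1/|G|) sum_C |C| * |chi(C)|^2 = (1/24)[1*|3|^2 + 6*|-1|^2 + 3*|-1|^2 + 8*|0|^2 + 6*|1|^2]
  = (1/24)[(9) + (6) + (3) + (0) + (6)] = 24/24 = 1.
A character is irreducible iff <chi, chi> = 1, so this representation is irreducible.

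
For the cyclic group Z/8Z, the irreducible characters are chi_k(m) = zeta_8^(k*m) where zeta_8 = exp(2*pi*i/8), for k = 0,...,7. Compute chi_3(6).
chi_3(6) = zeta_8^18 = I

chi_3(6) = zeta_8^(3*6) = zeta_8^18. Since zeta_8^8 = 1, this equals zeta_8^2 = exp(2*pi*i*2/8) = I.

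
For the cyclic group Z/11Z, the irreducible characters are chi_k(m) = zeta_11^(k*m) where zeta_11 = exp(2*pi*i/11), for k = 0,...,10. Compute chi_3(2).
chi_3(2) = zeta_11^6 = exp(-10*I*pi/11)

chi_3(2) = zeta_11^(3*2) = zeta_11^6. Since zeta_11^11 = 1, this equals zeta_11^6 = exp(2*pi*i*6/11) = exp(-10*I*pi/11).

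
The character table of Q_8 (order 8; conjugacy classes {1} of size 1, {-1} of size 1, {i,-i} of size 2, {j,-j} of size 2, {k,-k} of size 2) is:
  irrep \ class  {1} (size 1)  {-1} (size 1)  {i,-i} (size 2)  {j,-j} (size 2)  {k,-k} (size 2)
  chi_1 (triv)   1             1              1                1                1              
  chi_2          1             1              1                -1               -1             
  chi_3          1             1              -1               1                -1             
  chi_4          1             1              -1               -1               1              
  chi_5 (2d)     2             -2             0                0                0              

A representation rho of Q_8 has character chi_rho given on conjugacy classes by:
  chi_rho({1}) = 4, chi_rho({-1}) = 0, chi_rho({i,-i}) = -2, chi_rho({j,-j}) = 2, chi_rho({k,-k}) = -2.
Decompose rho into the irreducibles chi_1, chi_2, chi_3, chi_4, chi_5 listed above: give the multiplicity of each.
Multiplicities: chi_1: 0, chi_2: 0, chi_3: 2, chi_4: 0, chi_5: 1.

Use <chi_rho, chi> = (1/|G|) sum_C |C| * chi_rho(C) * conj(chi(C)) with |G| = 8 for each irreducible chi in the table:
  <chi_rho, chi_1> = (1/8)[1*(4)*conj(1) + 1*(0)*conj(1) + 2*(-2)*conj(1) + 2*(2)*conj(1) + 2*(-2)*conj(1)]
      = (1/8)[(4) + (0) + (-4) + (4) + (-4)] = 0/8 = 0
  <chi_rho, chi_2> = (1/8)[1*(4)*conj(1) + 1*(0)*conj(1) + 2*(-2)*conj(1) + 2*(2)*conj(-1) + 2*(-2)*conj(-1)]
      = (1/8)[(4) + (0) + (-4) + (-4) + (4)] = 0/8 = 0
  <chi_rho, chi_3> = (1/8)[1*(4)*conj(1) + 1*(0)*conj(1) + 2*(-2)*conj(-1) + 2*(2)*conj(1) + 2*(-2)*conj(-1)]
      = (1/8)[(4) + (0) + (4) + (4) + (4)] = 16/8 = 2
  <chi_rho, chi_4> = (1/8)[1*(4)*conj(1) + 1*(0)*conj(1) + 2*(-2)*conj(-1) + 2*(2)*conj(-1) + 2*(-2)*conj(1)]
      = (1/8)[(4) + (0) + (4) + (-4) + (-4)] = 0/8 = 0
  <chi_rho, chi_5> = (1/8)[1*(4)*conj(2) + 1*(0)*conj(-2) + 2*(-2)*conj(0) + 2*(2)*conj(0) + 2*(-2)*conj(0)]
      = (1/8)[(8) + (0) + (0) + (0) + (0)] = 8/8 = 1
Dimension check: dim(rho) = sum (mult * dim) = 0*1 + 0*1 + 2*1 + 0*1 + 1*2 = 4 = chi_rho(e) = 4.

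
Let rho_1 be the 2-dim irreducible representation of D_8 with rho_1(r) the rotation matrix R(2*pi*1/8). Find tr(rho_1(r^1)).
chi_{rho_1}(r^1) = 2*cos(2*pi*1*1/8) = sqrt(2)

Justification: rho_1(r^1) is rotation by angle 2*pi*1*1/8, whose trace is 2*cos(2*pi*1*1/8) = sqrt(2).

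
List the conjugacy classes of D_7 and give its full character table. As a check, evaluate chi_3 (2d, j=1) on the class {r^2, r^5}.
Conjugacy classes: {e} of size 1, {r^1, r^6} of size 2, {r^2, r^5} of size 2, {r^3, r^4} of size 2, {s, sr, ..., sr^6} of size 7.
Character table:
  irrep \ class              {e} (size 1)  {r^1, r^6} (size 2)  {r^2, r^5} (size 2)  {r^3, r^4} (size 2)  {s, sr, ..., sr^6} (size 7)
  chi_1 (triv)               1             1                    1                    1                    1                          
  chi_2 (sign: r->1, s->-1)  1             1                    1                    1                    -1                         
  chi_3 (2d, j=1)            2             2*cos(2*pi/7)        -2*cos(3*pi/7)       -2*cos(pi/7)         0                          
  chi_4 (2d, j=2)            2             -2*cos(3*pi/7)       -2*cos(pi/7)         2*cos(2*pi/7)        0                          
  chi_5 (2d, j=3)            2             -2*cos(pi/7)         2*cos(2*pi/7)        -2*cos(3*pi/7)       0                          

Spot check: chi_3 (2d, j=1) on {r^2, r^5} = -2*cos(3*pi/7).

Explanation: D_7 has order 2*7 = 14 with 5 conjugacy classes, hence 5 irreducibles. Sum of squared dims 1 + 1 + 4 + 4 + 4 = 14 = |G|. Linear characters come from the abelianisation; the 2-dimensional irreps have character r^k -> 2*cos(2*pi*j*k/7), reflections -> 0.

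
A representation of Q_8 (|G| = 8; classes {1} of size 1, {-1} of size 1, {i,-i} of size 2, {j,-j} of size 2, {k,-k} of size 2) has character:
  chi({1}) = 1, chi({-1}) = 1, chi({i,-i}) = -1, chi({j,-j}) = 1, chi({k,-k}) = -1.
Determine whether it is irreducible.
Irreducible: <chi, chi> = 1.

Proof sketch: <chi, chi> = (1/|G|) sum_C |C| * |chi(C)|^2 = (1/8)[1*|1|^2 + 1*|1|^2 + 2*|-1|^2 + 2*|1|^2 + 2*|-1|^2]
  = (1/8)[(1) + (1) + (2) + (2) + (2)] = 8/8 = 1.
A character is irreducible iff <chi, chi> = 1, so this representation is irreducible.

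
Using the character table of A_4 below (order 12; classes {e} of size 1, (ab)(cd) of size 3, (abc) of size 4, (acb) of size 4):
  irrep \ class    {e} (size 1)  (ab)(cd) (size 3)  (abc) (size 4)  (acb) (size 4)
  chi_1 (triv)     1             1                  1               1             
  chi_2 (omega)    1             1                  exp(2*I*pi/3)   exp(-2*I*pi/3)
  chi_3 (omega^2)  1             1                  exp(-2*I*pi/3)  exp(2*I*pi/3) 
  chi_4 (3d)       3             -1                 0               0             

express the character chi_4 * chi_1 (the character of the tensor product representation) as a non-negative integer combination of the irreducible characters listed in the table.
chi_4 tensor chi_1 = chi_4 (all other irreducibles have multiplicity 0).

Proof sketch: The character of a tensor product is the pointwise product (chi_4 * chi_1)(C) = chi_4(C) * chi_1(C):
  {e}: (3)*(1), (ab)(cd): (-1)*(1), (abc): (0)*(1), (acb): (0)*(1)
so (chi_4 * chi_1) takes values
  {e} -> 3, (ab)(cd) -> -1, (abc) -> 0, (acb) -> 0.
Now take the inner product of this character with each irreducible chi from the table, <chi_4*chi_1, chi> = (1/12) sum_C |C| (chi_4*chi_1)(C) conj(chi(C)):
  <chi_4*chi_1, chi_1> = (1/12)[1*(3)*conj(1) + 3*(-1)*conj(1) + 4*(0)*conj(1) + 4*(0)*conj(1)]
      = (1/12)[(3) + (-3) + (0) + (0)] = 0/12 = 0
  <chi_4*chi_1, chi_2> = (1/12)[1*(3)*conj(1) + 3*(-1)*conj(1) + 4*(0)*conj(exp(2*I*pi/3)) + 4*(0)*conj(exp(-2*I*pi/3))]
      = (1/12)[(3) + (-3) + (0) + (0)] = 0/12 = 0
  <chi_4*chi_1, chi_3> = (1/12)[1*(3)*conj(1) + 3*(-1)*conj(1) + 4*(0)*conj(exp(-2*I*pi/3)) + 4*(0)*conj(exp(2*I*pi/3))]
      = (1/12)[(3) + (-3) + (0) + (0)] = 0/12 = 0
  <chi_4*chi_1, chi_4> = (1/12)[1*(3)*conj(3) + 3*(-1)*conj(-1) + 4*(0)*conj(0) + 4*(0)*conj(0)]
      = (1/12)[(9) + (3) + (0) + (0)] = 12/12 = 1
(Exp terms are combined using exp(i*s)*conj(exp(i*t)) = exp(i*(s-t)), and sums of them are collapsed using the identity that for every m > 1 the m distinct m-th roots of unity sum to 0, e.g. 1 + exp(2*I*pi/3) + exp(-2*I*pi/3) = 0.)
Hence the multiplicities are chi_4: 1. Dimension check: dim(chi_4)*dim(chi_1) = 3*1 = 3 and sum (mult * dim) = 1*3 = 3.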